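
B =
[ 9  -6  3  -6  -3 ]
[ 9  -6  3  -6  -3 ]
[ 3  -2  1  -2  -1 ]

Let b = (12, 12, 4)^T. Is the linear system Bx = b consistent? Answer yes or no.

yes

Row reduce the augmented matrix [B | b].
R2 ← R2 − R1: [0, 0, 0, 0, 0, 0]
R3 ← R3 − (1/3)·R1: [0, 0, 0, 0, 0, 0]
The echelon form has 1 nonzero rows, and every pivot lies in the first 5 columns, so rank(B) = rank([B|b]) = 1.
The system is consistent.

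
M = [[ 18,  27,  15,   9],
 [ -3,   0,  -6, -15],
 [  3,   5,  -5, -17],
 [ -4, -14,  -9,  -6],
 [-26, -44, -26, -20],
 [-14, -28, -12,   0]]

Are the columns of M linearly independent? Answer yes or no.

yes

Row reduce M to echelon form.
R2 ← R2 + (1/6)·R1: [0, 9/2, -7/2, -27/2]
R3 ← R3 − (1/6)·R1: [0, 1/2, -15/2, -37/2]
R4 ← R4 + (2/9)·R1: [0, -8, -17/3, -4]
R5 ← R5 + (13/9)·R1: [0, -5, -13/3, -7]
R6 ← R6 + (7/9)·R1: [0, -7, -1/3, 7]
R3 ← R3 − (1/9)·R2: [0, 0, -64/9, -17]
R4 ← R4 + (16/9)·R2: [0, 0, -107/9, -28]
R5 ← R5 + (10/9)·R2: [0, 0, -74/9, -22]
R6 ← R6 + (14/9)·R2: [0, 0, -52/9, -14]
R4 ← R4 − (107/64)·R3: [0, 0, 0, 27/64]
R5 ← R5 − (37/32)·R3: [0, 0, 0, -75/32]
R6 ← R6 − (13/16)·R3: [0, 0, 0, -3/16]
R5 ← R5 + (50/9)·R4: [0, 0, 0, 0]
R6 ← R6 + (4/9)·R4: [0, 0, 0, 0]
4 pivots among 4 columns.
Every column is a pivot column, so the columns are linearly independent.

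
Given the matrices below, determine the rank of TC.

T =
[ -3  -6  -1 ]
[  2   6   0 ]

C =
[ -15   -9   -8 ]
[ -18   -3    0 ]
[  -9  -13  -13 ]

First compute TC:
[[162,  58,  37],
 [-138, -36, -16]]
Now row reduce the product.
R2 ← R2 + (23/27)·R1: [0, 362/27, 419/27]
2 nonzero rows, so rank(TC) = 2.

2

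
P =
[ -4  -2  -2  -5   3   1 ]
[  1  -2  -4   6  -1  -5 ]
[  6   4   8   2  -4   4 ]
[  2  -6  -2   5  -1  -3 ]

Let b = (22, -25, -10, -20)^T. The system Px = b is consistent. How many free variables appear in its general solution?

Row reduce the augmented matrix [P | b].
R2 ← R2 + (1/4)·R1: [0, -5/2, -9/2, 19/4, -1/4, -19/4, -39/2]
R3 ← R3 + (3/2)·R1: [0, 1, 5, -11/2, 1/2, 11/2, 23]
R4 ← R4 + (1/2)·R1: [0, -7, -3, 5/2, 1/2, -5/2, -9]
R3 ← R3 + (2/5)·R2: [0, 0, 16/5, -18/5, 2/5, 18/5, 76/5]
R4 ← R4 − (14/5)·R2: [0, 0, 48/5, -54/5, 6/5, 54/5, 228/5]
R4 ← R4 − (3)·R3: [0, 0, 0, 0, 0, 0, 0]
The echelon form has 3 nonzero rows, and every pivot lies in the first 6 columns, so rank(P) = rank([P|b]) = 3.
The system is consistent.
Free variables = (unknowns) − (rank) = 6 − 3 = 3.

3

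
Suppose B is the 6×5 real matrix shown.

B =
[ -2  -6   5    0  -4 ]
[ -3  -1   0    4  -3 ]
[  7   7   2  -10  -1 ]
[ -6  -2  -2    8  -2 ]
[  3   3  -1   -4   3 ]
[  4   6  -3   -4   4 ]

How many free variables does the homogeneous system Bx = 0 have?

Row reduce to echelon form.
R2 ← R2 − (3/2)·R1: [0, 8, -15/2, 4, 3]
R3 ← R3 + (7/2)·R1: [0, -14, 39/2, -10, -15]
R4 ← R4 − (3)·R1: [0, 16, -17, 8, 10]
R5 ← R5 + (3/2)·R1: [0, -6, 13/2, -4, -3]
R6 ← R6 + (2)·R1: [0, -6, 7, -4, -4]
R3 ← R3 + (7/4)·R2: [0, 0, 51/8, -3, -39/4]
R4 ← R4 − (2)·R2: [0, 0, -2, 0, 4]
R5 ← R5 + (3/4)·R2: [0, 0, 7/8, -1, -3/4]
R6 ← R6 + (3/4)·R2: [0, 0, 11/8, -1, -7/4]
R4 ← R4 + (16/51)·R3: [0, 0, 0, -16/17, 16/17]
R5 ← R5 − (7/51)·R3: [0, 0, 0, -10/17, 10/17]
R6 ← R6 − (11/51)·R3: [0, 0, 0, -6/17, 6/17]
R5 ← R5 − (5/8)·R4: [0, 0, 0, 0, 0]
R6 ← R6 − (3/8)·R4: [0, 0, 0, 0, 0]
4 nonzero rows, so rank(B) = 4.
B has 5 columns; by rank–nullity, nullity = 5 − 4 = 1.

1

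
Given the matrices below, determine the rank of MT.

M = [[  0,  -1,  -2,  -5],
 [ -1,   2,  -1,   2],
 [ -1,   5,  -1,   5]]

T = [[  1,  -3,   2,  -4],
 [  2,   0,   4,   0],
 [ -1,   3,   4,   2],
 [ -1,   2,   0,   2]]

3

First compute MT:
[[  5, -16, -12, -14],
 [  2,   4,   2,   6],
 [  5,  10,  14,  12]]
Now row reduce the product.
R2 ← R2 − (2/5)·R1: [0, 52/5, 34/5, 58/5]
R3 ← R3 − R1: [0, 26, 26, 26]
R3 ← R3 − (5/2)·R2: [0, 0, 9, -3]
3 nonzero rows, so rank(MT) = 3.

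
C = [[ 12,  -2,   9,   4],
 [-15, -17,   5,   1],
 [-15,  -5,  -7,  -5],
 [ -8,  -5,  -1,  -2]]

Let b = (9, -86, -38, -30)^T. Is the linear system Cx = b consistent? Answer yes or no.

yes

Row reduce the augmented matrix [C | b].
R2 ← R2 + (5/4)·R1: [0, -39/2, 65/4, 6, -299/4]
R3 ← R3 + (5/4)·R1: [0, -15/2, 17/4, 0, -107/4]
R4 ← R4 + (2/3)·R1: [0, -19/3, 5, 2/3, -24]
R3 ← R3 − (5/13)·R2: [0, 0, -2, -30/13, 2]
R4 ← R4 − (38/117)·R2: [0, 0, -5/18, -50/39, 5/18]
R4 ← R4 − (5/36)·R3: [0, 0, 0, -25/26, 0]
The echelon form has 4 nonzero rows, and every pivot lies in the first 4 columns, so rank(C) = rank([C|b]) = 4.
The system is consistent.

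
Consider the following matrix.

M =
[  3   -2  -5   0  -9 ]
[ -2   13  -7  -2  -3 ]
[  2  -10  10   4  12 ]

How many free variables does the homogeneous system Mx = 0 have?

2

Row reduce to echelon form.
R2 ← R2 + (2/3)·R1: [0, 35/3, -31/3, -2, -9]
R3 ← R3 − (2/3)·R1: [0, -26/3, 40/3, 4, 18]
R3 ← R3 + (26/35)·R2: [0, 0, 198/35, 88/35, 396/35]
3 nonzero rows, so rank(M) = 3.
M has 5 columns; by rank–nullity, nullity = 5 − 3 = 2.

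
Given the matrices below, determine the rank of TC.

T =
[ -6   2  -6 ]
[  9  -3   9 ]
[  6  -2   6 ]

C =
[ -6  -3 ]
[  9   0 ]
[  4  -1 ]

1

First compute TC:
[[ 30,  24],
 [-45, -36],
 [-30, -24]]
Now row reduce the product.
R2 ← R2 + (3/2)·R1: [0, 0]
R3 ← R3 + R1: [0, 0]
1 nonzero row, so rank(TC) = 1.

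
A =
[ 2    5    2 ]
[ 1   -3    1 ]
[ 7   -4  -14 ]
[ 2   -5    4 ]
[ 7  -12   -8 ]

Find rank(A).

Row reduce to echelon form.
R2 ← R2 − (1/2)·R1: [0, -11/2, 0]
R3 ← R3 − (7/2)·R1: [0, -43/2, -21]
R4 ← R4 − R1: [0, -10, 2]
R5 ← R5 − (7/2)·R1: [0, -59/2, -15]
R3 ← R3 − (43/11)·R2: [0, 0, -21]
R4 ← R4 − (20/11)·R2: [0, 0, 2]
R5 ← R5 − (59/11)·R2: [0, 0, -15]
R4 ← R4 + (2/21)·R3: [0, 0, 0]
R5 ← R5 − (5/7)·R3: [0, 0, 0]
Echelon form has 3 nonzero rows, so rank(A) = 3.

3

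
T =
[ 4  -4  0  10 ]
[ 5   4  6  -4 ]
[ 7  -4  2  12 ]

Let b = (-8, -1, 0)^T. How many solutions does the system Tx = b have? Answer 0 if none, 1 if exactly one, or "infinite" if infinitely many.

Row reduce the augmented matrix [T | b].
R2 ← R2 − (5/4)·R1: [0, 9, 6, -33/2, 9]
R3 ← R3 − (7/4)·R1: [0, 3, 2, -11/2, 14]
R3 ← R3 − (1/3)·R2: [0, 0, 0, 0, 11]
The echelon form has 3 nonzero rows; the last pivot sits in the augmented column, so rank(T) = 2 but rank([T|b]) = 3.
Since the ranks differ, the system is inconsistent.
It has no solutions.

0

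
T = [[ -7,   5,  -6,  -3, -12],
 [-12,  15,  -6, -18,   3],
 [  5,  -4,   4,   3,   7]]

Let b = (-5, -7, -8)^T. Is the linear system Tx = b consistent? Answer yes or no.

no

Row reduce the augmented matrix [T | b].
R2 ← R2 − (12/7)·R1: [0, 45/7, 30/7, -90/7, 165/7, 11/7]
R3 ← R3 + (5/7)·R1: [0, -3/7, -2/7, 6/7, -11/7, -81/7]
R3 ← R3 + (1/15)·R2: [0, 0, 0, 0, 0, -172/15]
The echelon form has 3 nonzero rows; the last pivot sits in the augmented column, so rank(T) = 2 but rank([T|b]) = 3.
Since the ranks differ, the system is inconsistent.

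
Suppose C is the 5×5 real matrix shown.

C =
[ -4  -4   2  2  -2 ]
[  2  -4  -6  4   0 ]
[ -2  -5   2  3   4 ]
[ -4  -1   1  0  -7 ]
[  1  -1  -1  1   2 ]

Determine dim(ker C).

2

Row reduce to echelon form.
R2 ← R2 + (1/2)·R1: [0, -6, -5, 5, -1]
R3 ← R3 − (1/2)·R1: [0, -3, 1, 2, 5]
R4 ← R4 − R1: [0, 3, -1, -2, -5]
R5 ← R5 + (1/4)·R1: [0, -2, -1/2, 3/2, 3/2]
R3 ← R3 − (1/2)·R2: [0, 0, 7/2, -1/2, 11/2]
R4 ← R4 + (1/2)·R2: [0, 0, -7/2, 1/2, -11/2]
R5 ← R5 − (1/3)·R2: [0, 0, 7/6, -1/6, 11/6]
R4 ← R4 + R3: [0, 0, 0, 0, 0]
R5 ← R5 − (1/3)·R3: [0, 0, 0, 0, 0]
3 nonzero rows, so rank(C) = 3.
C has 5 columns; by rank–nullity, nullity = 5 − 3 = 2.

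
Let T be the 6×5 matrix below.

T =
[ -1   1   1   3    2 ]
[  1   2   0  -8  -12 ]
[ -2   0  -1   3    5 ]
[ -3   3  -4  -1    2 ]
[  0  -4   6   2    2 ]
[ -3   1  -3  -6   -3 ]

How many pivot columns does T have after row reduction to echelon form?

5

Row reduce to echelon form.
R2 ← R2 + R1: [0, 3, 1, -5, -10]
R3 ← R3 − (2)·R1: [0, -2, -3, -3, 1]
R4 ← R4 − (3)·R1: [0, 0, -7, -10, -4]
R6 ← R6 − (3)·R1: [0, -2, -6, -15, -9]
R3 ← R3 + (2/3)·R2: [0, 0, -7/3, -19/3, -17/3]
R5 ← R5 + (4/3)·R2: [0, 0, 22/3, -14/3, -34/3]
R6 ← R6 + (2/3)·R2: [0, 0, -16/3, -55/3, -47/3]
R4 ← R4 − (3)·R3: [0, 0, 0, 9, 13]
R5 ← R5 + (22/7)·R3: [0, 0, 0, -172/7, -204/7]
R6 ← R6 − (16/7)·R3: [0, 0, 0, -27/7, -19/7]
R5 ← R5 + (172/63)·R4: [0, 0, 0, 0, 400/63]
R6 ← R6 + (3/7)·R4: [0, 0, 0, 0, 20/7]
R6 ← R6 − (9/20)·R5: [0, 0, 0, 0, 0]
Echelon form has 5 nonzero rows, so rank(T) = 5.
Each nonzero row contributes one pivot column: 5 pivot columns.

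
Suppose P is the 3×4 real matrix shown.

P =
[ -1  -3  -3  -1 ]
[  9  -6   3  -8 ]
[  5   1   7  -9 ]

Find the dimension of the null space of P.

Row reduce to echelon form.
R2 ← R2 + (9)·R1: [0, -33, -24, -17]
R3 ← R3 + (5)·R1: [0, -14, -8, -14]
R3 ← R3 − (14/33)·R2: [0, 0, 24/11, -224/33]
3 nonzero rows, so rank(P) = 3.
P has 4 columns; by rank–nullity, nullity = 4 − 3 = 1.

1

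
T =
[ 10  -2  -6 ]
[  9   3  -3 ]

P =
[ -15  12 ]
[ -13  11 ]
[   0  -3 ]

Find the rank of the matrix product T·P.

2

First compute TP:
[[-124, 116],
 [-174, 150]]
Now row reduce the product.
R2 ← R2 − (87/62)·R1: [0, -396/31]
2 nonzero rows, so rank(TP) = 2.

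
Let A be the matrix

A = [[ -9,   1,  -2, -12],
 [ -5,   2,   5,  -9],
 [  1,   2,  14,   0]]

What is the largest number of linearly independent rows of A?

3

Row reduce to echelon form.
R2 ← R2 − (5/9)·R1: [0, 13/9, 55/9, -7/3]
R3 ← R3 + (1/9)·R1: [0, 19/9, 124/9, -4/3]
R3 ← R3 − (19/13)·R2: [0, 0, 63/13, 27/13]
Echelon form has 3 nonzero rows, so rank(A) = 3.
The rank gives the maximum number of linearly independent rows: 3.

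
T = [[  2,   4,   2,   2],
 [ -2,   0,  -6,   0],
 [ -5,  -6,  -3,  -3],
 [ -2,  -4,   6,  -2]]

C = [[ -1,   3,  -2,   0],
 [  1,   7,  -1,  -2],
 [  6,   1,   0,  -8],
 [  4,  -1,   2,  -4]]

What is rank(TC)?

3

First compute TC:
[[ 22,  34,  -4, -32],
 [-34, -12,   4,  48],
 [-31, -57,  10,  48],
 [ 26, -26,   4, -32]]
Now row reduce the product.
R2 ← R2 + (17/11)·R1: [0, 446/11, -24/11, -16/11]
R3 ← R3 + (31/22)·R1: [0, -100/11, 48/11, 32/11]
R4 ← R4 − (13/11)·R1: [0, -728/11, 96/11, 64/11]
R3 ← R3 + (50/223)·R2: [0, 0, 864/223, 576/223]
R4 ← R4 + (364/223)·R2: [0, 0, 1152/223, 768/223]
R4 ← R4 − (4/3)·R3: [0, 0, 0, 0]
3 nonzero rows, so rank(TC) = 3.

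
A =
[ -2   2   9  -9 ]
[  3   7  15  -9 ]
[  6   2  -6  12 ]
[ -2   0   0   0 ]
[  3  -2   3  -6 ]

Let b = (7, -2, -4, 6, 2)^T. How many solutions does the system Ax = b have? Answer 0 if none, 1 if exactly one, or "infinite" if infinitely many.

Row reduce the augmented matrix [A | b].
R2 ← R2 + (3/2)·R1: [0, 10, 57/2, -45/2, 17/2]
R3 ← R3 + (3)·R1: [0, 8, 21, -15, 17]
R4 ← R4 − R1: [0, -2, -9, 9, -1]
R5 ← R5 + (3/2)·R1: [0, 1, 33/2, -39/2, 25/2]
R3 ← R3 − (4/5)·R2: [0, 0, -9/5, 3, 51/5]
R4 ← R4 + (1/5)·R2: [0, 0, -33/10, 9/2, 7/10]
R5 ← R5 − (1/10)·R2: [0, 0, 273/20, -69/4, 233/20]
R4 ← R4 − (11/6)·R3: [0, 0, 0, -1, -18]
R5 ← R5 + (91/12)·R3: [0, 0, 0, 11/2, 89]
R5 ← R5 + (11/2)·R4: [0, 0, 0, 0, -10]
The echelon form has 5 nonzero rows; the last pivot sits in the augmented column, so rank(A) = 4 but rank([A|b]) = 5.
Since the ranks differ, the system is inconsistent.
It has no solutions.

0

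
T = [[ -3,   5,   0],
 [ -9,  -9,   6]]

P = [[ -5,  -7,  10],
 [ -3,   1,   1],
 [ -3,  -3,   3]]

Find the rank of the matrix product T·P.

First compute TP:
[[  0,  26, -25],
 [ 54,  36, -81]]
Now row reduce the product.
Swap R1 ↔ R2
2 nonzero rows, so rank(TP) = 2.

2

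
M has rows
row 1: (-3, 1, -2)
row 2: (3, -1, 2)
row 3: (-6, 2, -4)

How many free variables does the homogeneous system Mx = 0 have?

Row reduce to echelon form.
R2 ← R2 + R1: [0, 0, 0]
R3 ← R3 − (2)·R1: [0, 0, 0]
1 nonzero row, so rank(M) = 1.
M has 3 columns; by rank–nullity, nullity = 3 − 1 = 2.

2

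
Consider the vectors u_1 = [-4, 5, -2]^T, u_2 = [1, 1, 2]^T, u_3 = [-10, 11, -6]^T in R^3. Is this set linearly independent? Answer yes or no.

Form the matrix with these vectors as rows and row reduce.
R2 ← R2 + (1/4)·R1: [0, 9/4, 3/2]
R3 ← R3 − (5/2)·R1: [0, -3/2, -1]
R3 ← R3 + (2/3)·R2: [0, 0, 0]
2 nonzero rows, so the 3 vectors span a space of dimension 2.
Since 2 < 3, the vectors are linearly dependent.

no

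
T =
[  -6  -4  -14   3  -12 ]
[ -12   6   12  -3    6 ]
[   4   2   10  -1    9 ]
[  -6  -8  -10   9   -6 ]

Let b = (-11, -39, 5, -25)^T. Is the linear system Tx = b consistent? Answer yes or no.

Row reduce the augmented matrix [T | b].
R2 ← R2 − (2)·R1: [0, 14, 40, -9, 30, -17]
R3 ← R3 + (2/3)·R1: [0, -2/3, 2/3, 1, 1, -7/3]
R4 ← R4 − R1: [0, -4, 4, 6, 6, -14]
R3 ← R3 + (1/21)·R2: [0, 0, 18/7, 4/7, 17/7, -22/7]
R4 ← R4 + (2/7)·R2: [0, 0, 108/7, 24/7, 102/7, -132/7]
R4 ← R4 − (6)·R3: [0, 0, 0, 0, 0, 0]
The echelon form has 3 nonzero rows, and every pivot lies in the first 5 columns, so rank(T) = rank([T|b]) = 3.
The system is consistent.

yes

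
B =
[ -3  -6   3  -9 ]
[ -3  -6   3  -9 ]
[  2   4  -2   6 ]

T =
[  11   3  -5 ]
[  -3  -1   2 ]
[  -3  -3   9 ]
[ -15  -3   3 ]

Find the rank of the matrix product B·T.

1

First compute BT:
[[111,  15,   3],
 [111,  15,   3],
 [-74, -10,  -2]]
Now row reduce the product.
R2 ← R2 − R1: [0, 0, 0]
R3 ← R3 + (2/3)·R1: [0, 0, 0]
1 nonzero row, so rank(BT) = 1.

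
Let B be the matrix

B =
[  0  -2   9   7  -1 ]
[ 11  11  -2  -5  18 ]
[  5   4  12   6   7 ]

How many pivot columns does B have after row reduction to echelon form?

Row reduce to echelon form.
Swap R1 ↔ R2
R3 ← R3 − (5/11)·R1: [0, -1, 142/11, 91/11, -13/11]
R3 ← R3 − (1/2)·R2: [0, 0, 185/22, 105/22, -15/22]
Echelon form has 3 nonzero rows, so rank(B) = 3.
Each nonzero row contributes one pivot column: 3 pivot columns.

3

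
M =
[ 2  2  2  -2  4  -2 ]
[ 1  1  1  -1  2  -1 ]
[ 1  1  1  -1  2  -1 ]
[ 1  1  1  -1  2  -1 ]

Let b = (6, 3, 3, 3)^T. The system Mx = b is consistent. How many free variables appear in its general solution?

5

Row reduce the augmented matrix [M | b].
R2 ← R2 − (1/2)·R1: [0, 0, 0, 0, 0, 0, 0]
R3 ← R3 − (1/2)·R1: [0, 0, 0, 0, 0, 0, 0]
R4 ← R4 − (1/2)·R1: [0, 0, 0, 0, 0, 0, 0]
The echelon form has 1 nonzero rows, and every pivot lies in the first 6 columns, so rank(M) = rank([M|b]) = 1.
The system is consistent.
Free variables = (unknowns) − (rank) = 6 − 1 = 5.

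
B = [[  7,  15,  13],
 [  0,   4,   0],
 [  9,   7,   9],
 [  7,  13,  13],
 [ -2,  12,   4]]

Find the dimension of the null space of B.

0

Row reduce to echelon form.
R3 ← R3 − (9/7)·R1: [0, -86/7, -54/7]
R4 ← R4 − R1: [0, -2, 0]
R5 ← R5 + (2/7)·R1: [0, 114/7, 54/7]
R3 ← R3 + (43/14)·R2: [0, 0, -54/7]
R4 ← R4 + (1/2)·R2: [0, 0, 0]
R5 ← R5 − (57/14)·R2: [0, 0, 54/7]
R5 ← R5 + R3: [0, 0, 0]
3 nonzero rows, so rank(B) = 3.
B has 3 columns; by rank–nullity, nullity = 3 − 3 = 0.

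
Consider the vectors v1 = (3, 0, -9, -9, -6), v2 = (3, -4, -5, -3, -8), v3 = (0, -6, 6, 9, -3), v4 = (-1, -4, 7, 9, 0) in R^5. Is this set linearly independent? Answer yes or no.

Form the matrix with these vectors as rows and row reduce.
R2 ← R2 − R1: [0, -4, 4, 6, -2]
R4 ← R4 + (1/3)·R1: [0, -4, 4, 6, -2]
R3 ← R3 − (3/2)·R2: [0, 0, 0, 0, 0]
R4 ← R4 − R2: [0, 0, 0, 0, 0]
2 nonzero rows, so the 4 vectors span a space of dimension 2.
Since 2 < 4, the vectors are linearly dependent.

no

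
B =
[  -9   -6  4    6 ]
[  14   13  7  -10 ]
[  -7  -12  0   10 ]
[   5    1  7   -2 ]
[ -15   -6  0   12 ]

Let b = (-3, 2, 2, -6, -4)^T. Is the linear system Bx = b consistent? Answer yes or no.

no

Row reduce the augmented matrix [B | b].
R2 ← R2 + (14/9)·R1: [0, 11/3, 119/9, -2/3, -8/3]
R3 ← R3 − (7/9)·R1: [0, -22/3, -28/9, 16/3, 13/3]
R4 ← R4 + (5/9)·R1: [0, -7/3, 83/9, 4/3, -23/3]
R5 ← R5 − (5/3)·R1: [0, 4, -20/3, 2, 1]
R3 ← R3 + (2)·R2: [0, 0, 70/3, 4, -1]
R4 ← R4 + (7/11)·R2: [0, 0, 194/11, 10/11, -103/11]
R5 ← R5 − (12/11)·R2: [0, 0, -232/11, 30/11, 43/11]
R4 ← R4 − (291/385)·R3: [0, 0, 0, -74/35, -3314/385]
R5 ← R5 + (348/385)·R3: [0, 0, 0, 222/35, 1157/385]
R5 ← R5 + (3)·R4: [0, 0, 0, 0, -251/11]
The echelon form has 5 nonzero rows; the last pivot sits in the augmented column, so rank(B) = 4 but rank([B|b]) = 5.
Since the ranks differ, the system is inconsistent.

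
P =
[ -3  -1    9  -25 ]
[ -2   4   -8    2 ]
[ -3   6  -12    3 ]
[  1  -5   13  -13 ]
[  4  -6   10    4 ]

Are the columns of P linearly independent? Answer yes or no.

no

Row reduce P to echelon form.
R2 ← R2 − (2/3)·R1: [0, 14/3, -14, 56/3]
R3 ← R3 − R1: [0, 7, -21, 28]
R4 ← R4 + (1/3)·R1: [0, -16/3, 16, -64/3]
R5 ← R5 + (4/3)·R1: [0, -22/3, 22, -88/3]
R3 ← R3 − (3/2)·R2: [0, 0, 0, 0]
R4 ← R4 + (8/7)·R2: [0, 0, 0, 0]
R5 ← R5 + (11/7)·R2: [0, 0, 0, 0]
2 pivots among 4 columns.
Only 2 < 4 pivot columns, so the columns are linearly dependent.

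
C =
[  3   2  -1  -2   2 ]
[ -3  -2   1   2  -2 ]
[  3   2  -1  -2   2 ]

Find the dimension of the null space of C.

Row reduce to echelon form.
R2 ← R2 + R1: [0, 0, 0, 0, 0]
R3 ← R3 − R1: [0, 0, 0, 0, 0]
1 nonzero row, so rank(C) = 1.
C has 5 columns; by rank–nullity, nullity = 5 − 1 = 4.

4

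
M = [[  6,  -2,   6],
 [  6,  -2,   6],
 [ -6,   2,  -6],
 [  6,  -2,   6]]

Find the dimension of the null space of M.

Row reduce to echelon form.
R2 ← R2 − R1: [0, 0, 0]
R3 ← R3 + R1: [0, 0, 0]
R4 ← R4 − R1: [0, 0, 0]
1 nonzero row, so rank(M) = 1.
M has 3 columns; by rank–nullity, nullity = 3 − 1 = 2.

2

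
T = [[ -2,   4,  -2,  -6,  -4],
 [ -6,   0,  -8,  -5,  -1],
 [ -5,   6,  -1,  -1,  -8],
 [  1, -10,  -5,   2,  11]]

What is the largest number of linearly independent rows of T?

3

Row reduce to echelon form.
R2 ← R2 − (3)·R1: [0, -12, -2, 13, 11]
R3 ← R3 − (5/2)·R1: [0, -4, 4, 14, 2]
R4 ← R4 + (1/2)·R1: [0, -8, -6, -1, 9]
R3 ← R3 − (1/3)·R2: [0, 0, 14/3, 29/3, -5/3]
R4 ← R4 − (2/3)·R2: [0, 0, -14/3, -29/3, 5/3]
R4 ← R4 + R3: [0, 0, 0, 0, 0]
Echelon form has 3 nonzero rows, so rank(T) = 3.
The rank gives the maximum number of linearly independent rows: 3.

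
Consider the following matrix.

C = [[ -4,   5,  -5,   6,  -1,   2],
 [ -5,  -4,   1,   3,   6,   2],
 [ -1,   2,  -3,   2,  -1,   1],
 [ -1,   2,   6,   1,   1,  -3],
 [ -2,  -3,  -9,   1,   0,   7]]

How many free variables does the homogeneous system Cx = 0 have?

2

Row reduce to echelon form.
R2 ← R2 − (5/4)·R1: [0, -41/4, 29/4, -9/2, 29/4, -1/2]
R3 ← R3 − (1/4)·R1: [0, 3/4, -7/4, 1/2, -3/4, 1/2]
R4 ← R4 − (1/4)·R1: [0, 3/4, 29/4, -1/2, 5/4, -7/2]
R5 ← R5 − (1/2)·R1: [0, -11/2, -13/2, -2, 1/2, 6]
R3 ← R3 + (3/41)·R2: [0, 0, -50/41, 7/41, -9/41, 19/41]
R4 ← R4 + (3/41)·R2: [0, 0, 319/41, -34/41, 73/41, -145/41]
R5 ← R5 − (22/41)·R2: [0, 0, -426/41, 17/41, -139/41, 257/41]
R4 ← R4 + (319/50)·R3: [0, 0, 0, 13/50, 19/50, -29/50]
R5 ← R5 − (213/25)·R3: [0, 0, 0, -26/25, -38/25, 58/25]
R5 ← R5 + (4)·R4: [0, 0, 0, 0, 0, 0]
4 nonzero rows, so rank(C) = 4.
C has 6 columns; by rank–nullity, nullity = 6 − 4 = 2.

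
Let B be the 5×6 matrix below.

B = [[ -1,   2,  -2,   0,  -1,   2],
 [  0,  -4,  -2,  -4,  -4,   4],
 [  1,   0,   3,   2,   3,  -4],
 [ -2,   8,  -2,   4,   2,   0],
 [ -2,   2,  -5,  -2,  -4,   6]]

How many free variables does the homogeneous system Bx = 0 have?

Row reduce to echelon form.
R3 ← R3 + R1: [0, 2, 1, 2, 2, -2]
R4 ← R4 − (2)·R1: [0, 4, 2, 4, 4, -4]
R5 ← R5 − (2)·R1: [0, -2, -1, -2, -2, 2]
R3 ← R3 + (1/2)·R2: [0, 0, 0, 0, 0, 0]
R4 ← R4 + R2: [0, 0, 0, 0, 0, 0]
R5 ← R5 − (1/2)·R2: [0, 0, 0, 0, 0, 0]
2 nonzero rows, so rank(B) = 2.
B has 6 columns; by rank–nullity, nullity = 6 − 2 = 4.

4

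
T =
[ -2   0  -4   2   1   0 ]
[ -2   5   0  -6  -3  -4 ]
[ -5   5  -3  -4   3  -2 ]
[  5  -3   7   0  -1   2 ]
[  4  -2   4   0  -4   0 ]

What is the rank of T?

3

Row reduce to echelon form.
R2 ← R2 − R1: [0, 5, 4, -8, -4, -4]
R3 ← R3 − (5/2)·R1: [0, 5, 7, -9, 1/2, -2]
R4 ← R4 + (5/2)·R1: [0, -3, -3, 5, 3/2, 2]
R5 ← R5 + (2)·R1: [0, -2, -4, 4, -2, 0]
R3 ← R3 − R2: [0, 0, 3, -1, 9/2, 2]
R4 ← R4 + (3/5)·R2: [0, 0, -3/5, 1/5, -9/10, -2/5]
R5 ← R5 + (2/5)·R2: [0, 0, -12/5, 4/5, -18/5, -8/5]
R4 ← R4 + (1/5)·R3: [0, 0, 0, 0, 0, 0]
R5 ← R5 + (4/5)·R3: [0, 0, 0, 0, 0, 0]
Echelon form has 3 nonzero rows, so rank(T) = 3.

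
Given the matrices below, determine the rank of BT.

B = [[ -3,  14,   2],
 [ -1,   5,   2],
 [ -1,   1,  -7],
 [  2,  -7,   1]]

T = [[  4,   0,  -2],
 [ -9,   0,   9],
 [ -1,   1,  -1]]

First compute BT:
[[-140,   2, 130],
 [-51,   2,  45],
 [ -6,  -7,  18],
 [ 70,   1, -68]]
Now row reduce the product.
R2 ← R2 − (51/140)·R1: [0, 89/70, -33/14]
R3 ← R3 − (3/70)·R1: [0, -248/35, 87/7]
R4 ← R4 + (1/2)·R1: [0, 2, -3]
R3 ← R3 + (496/89)·R2: [0, 0, -63/89]
R4 ← R4 − (140/89)·R2: [0, 0, 63/89]
R4 ← R4 + R3: [0, 0, 0]
3 nonzero rows, so rank(BT) = 3.

3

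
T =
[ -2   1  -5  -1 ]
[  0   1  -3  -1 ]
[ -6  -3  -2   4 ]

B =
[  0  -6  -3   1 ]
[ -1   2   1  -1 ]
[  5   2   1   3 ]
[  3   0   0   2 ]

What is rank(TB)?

First compute TB:
[[-29,   4,   2, -20],
 [-19,  -4,  -2, -12],
 [  5,  26,  13,  -1]]
Now row reduce the product.
R2 ← R2 − (19/29)·R1: [0, -192/29, -96/29, 32/29]
R3 ← R3 + (5/29)·R1: [0, 774/29, 387/29, -129/29]
R3 ← R3 + (129/32)·R2: [0, 0, 0, 0]
2 nonzero rows, so rank(TB) = 2.

2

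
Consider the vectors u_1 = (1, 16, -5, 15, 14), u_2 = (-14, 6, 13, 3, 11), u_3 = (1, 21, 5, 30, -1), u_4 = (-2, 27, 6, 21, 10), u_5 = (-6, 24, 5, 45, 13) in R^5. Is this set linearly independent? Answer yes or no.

Form the matrix with these vectors as rows and row reduce.
R2 ← R2 + (14)·R1: [0, 230, -57, 213, 207]
R3 ← R3 − R1: [0, 5, 10, 15, -15]
R4 ← R4 + (2)·R1: [0, 59, -4, 51, 38]
R5 ← R5 + (6)·R1: [0, 120, -25, 135, 97]
R3 ← R3 − (1/46)·R2: [0, 0, 517/46, 477/46, -39/2]
R4 ← R4 − (59/230)·R2: [0, 0, 2443/230, -837/230, -151/10]
R5 ← R5 − (12/23)·R2: [0, 0, 109/23, 549/23, -11]
R4 ← R4 − (2443/2585)·R3: [0, 0, 0, -6948/517, 1721/517]
R5 ← R5 − (218/517)·R3: [0, 0, 0, 10080/517, -1436/517]
R5 ← R5 + (280/193)·R4: [0, 0, 0, 0, 396/193]
5 nonzero rows, so the 5 vectors span a space of dimension 5.
Since 5 = 5, the vectors are linearly independent.

yes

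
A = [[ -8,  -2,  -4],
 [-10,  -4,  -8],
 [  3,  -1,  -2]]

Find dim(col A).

2

Row reduce to echelon form.
R2 ← R2 − (5/4)·R1: [0, -3/2, -3]
R3 ← R3 + (3/8)·R1: [0, -7/4, -7/2]
R3 ← R3 − (7/6)·R2: [0, 0, 0]
Echelon form has 2 nonzero rows, so rank(A) = 2.
The column space has dimension equal to the rank: 2.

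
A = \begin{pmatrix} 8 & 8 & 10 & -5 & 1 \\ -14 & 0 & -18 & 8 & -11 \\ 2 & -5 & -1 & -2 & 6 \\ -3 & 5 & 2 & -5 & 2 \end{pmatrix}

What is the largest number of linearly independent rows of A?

4

Row reduce to echelon form.
R2 ← R2 + (7/4)·R1: [0, 14, -1/2, -3/4, -37/4]
R3 ← R3 − (1/4)·R1: [0, -7, -7/2, -3/4, 23/4]
R4 ← R4 + (3/8)·R1: [0, 8, 23/4, -55/8, 19/8]
R3 ← R3 + (1/2)·R2: [0, 0, -15/4, -9/8, 9/8]
R4 ← R4 − (4/7)·R2: [0, 0, 169/28, -361/56, 429/56]
R4 ← R4 + (169/105)·R3: [0, 0, 0, -289/35, 663/70]
Echelon form has 4 nonzero rows, so rank(A) = 4.
The rank gives the maximum number of linearly independent rows: 4.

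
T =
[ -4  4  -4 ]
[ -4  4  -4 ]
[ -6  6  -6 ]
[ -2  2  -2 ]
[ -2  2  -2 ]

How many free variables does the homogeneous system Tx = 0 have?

2

Row reduce to echelon form.
R2 ← R2 − R1: [0, 0, 0]
R3 ← R3 − (3/2)·R1: [0, 0, 0]
R4 ← R4 − (1/2)·R1: [0, 0, 0]
R5 ← R5 − (1/2)·R1: [0, 0, 0]
1 nonzero row, so rank(T) = 1.
T has 3 columns; by rank–nullity, nullity = 3 − 1 = 2.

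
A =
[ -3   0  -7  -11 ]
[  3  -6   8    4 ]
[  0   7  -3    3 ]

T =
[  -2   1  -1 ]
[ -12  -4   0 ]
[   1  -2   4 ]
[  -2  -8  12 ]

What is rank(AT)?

3

First compute AT:
[[ 21,  99, -157],
 [ 66, -21,  77],
 [-93, -46,  24]]
Now row reduce the product.
R2 ← R2 − (22/7)·R1: [0, -2325/7, 3993/7]
R3 ← R3 + (31/7)·R1: [0, 2747/7, -4699/7]
R3 ← R3 + (2747/2325)·R2: [0, 0, 2076/775]
3 nonzero rows, so rank(AT) = 3.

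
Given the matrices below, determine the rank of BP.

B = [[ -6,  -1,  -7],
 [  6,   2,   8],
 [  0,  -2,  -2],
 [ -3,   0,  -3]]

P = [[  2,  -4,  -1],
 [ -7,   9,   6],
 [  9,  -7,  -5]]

2

First compute BP:
[[-68,  64,  35],
 [ 70, -62, -34],
 [ -4,  -4,  -2],
 [-33,  33,  18]]
Now row reduce the product.
R2 ← R2 + (35/34)·R1: [0, 66/17, 69/34]
R3 ← R3 − (1/17)·R1: [0, -132/17, -69/17]
R4 ← R4 − (33/68)·R1: [0, 33/17, 69/68]
R3 ← R3 + (2)·R2: [0, 0, 0]
R4 ← R4 − (1/2)·R2: [0, 0, 0]
2 nonzero rows, so rank(BP) = 2.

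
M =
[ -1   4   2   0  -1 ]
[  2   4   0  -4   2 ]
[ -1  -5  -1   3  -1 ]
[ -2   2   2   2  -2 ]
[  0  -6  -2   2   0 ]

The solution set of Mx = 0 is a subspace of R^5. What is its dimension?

Row reduce to echelon form.
R2 ← R2 + (2)·R1: [0, 12, 4, -4, 0]
R3 ← R3 − R1: [0, -9, -3, 3, 0]
R4 ← R4 − (2)·R1: [0, -6, -2, 2, 0]
R3 ← R3 + (3/4)·R2: [0, 0, 0, 0, 0]
R4 ← R4 + (1/2)·R2: [0, 0, 0, 0, 0]
R5 ← R5 + (1/2)·R2: [0, 0, 0, 0, 0]
2 nonzero rows, so rank(M) = 2.
M has 5 columns; by rank–nullity, nullity = 5 − 2 = 3.

3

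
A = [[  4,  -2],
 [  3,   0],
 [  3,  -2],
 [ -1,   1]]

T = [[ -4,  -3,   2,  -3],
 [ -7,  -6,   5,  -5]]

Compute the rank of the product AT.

First compute AT:
[[ -2,   0,  -2,  -2],
 [-12,  -9,   6,  -9],
 [  2,   3,  -4,   1],
 [ -3,  -3,   3,  -2]]
Now row reduce the product.
R2 ← R2 − (6)·R1: [0, -9, 18, 3]
R3 ← R3 + R1: [0, 3, -6, -1]
R4 ← R4 − (3/2)·R1: [0, -3, 6, 1]
R3 ← R3 + (1/3)·R2: [0, 0, 0, 0]
R4 ← R4 − (1/3)·R2: [0, 0, 0, 0]
2 nonzero rows, so rank(AT) = 2.

2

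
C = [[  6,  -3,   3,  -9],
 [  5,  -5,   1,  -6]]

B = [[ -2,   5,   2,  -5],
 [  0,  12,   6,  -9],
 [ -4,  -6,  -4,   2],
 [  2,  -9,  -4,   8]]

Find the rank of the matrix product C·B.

2

First compute CB:
[[-42,  57,  18, -69],
 [-26,  13,   0, -26]]
Now row reduce the product.
R2 ← R2 − (13/21)·R1: [0, -156/7, -78/7, 117/7]
2 nonzero rows, so rank(CB) = 2.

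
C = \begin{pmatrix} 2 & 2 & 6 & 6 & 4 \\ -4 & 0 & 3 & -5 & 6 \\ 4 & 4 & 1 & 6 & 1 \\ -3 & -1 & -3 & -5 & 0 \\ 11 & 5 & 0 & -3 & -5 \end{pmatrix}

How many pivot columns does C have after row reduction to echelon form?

Row reduce to echelon form.
R2 ← R2 + (2)·R1: [0, 4, 15, 7, 14]
R3 ← R3 − (2)·R1: [0, 0, -11, -6, -7]
R4 ← R4 + (3/2)·R1: [0, 2, 6, 4, 6]
R5 ← R5 − (11/2)·R1: [0, -6, -33, -36, -27]
R4 ← R4 − (1/2)·R2: [0, 0, -3/2, 1/2, -1]
R5 ← R5 + (3/2)·R2: [0, 0, -21/2, -51/2, -6]
R4 ← R4 − (3/22)·R3: [0, 0, 0, 29/22, -1/22]
R5 ← R5 − (21/22)·R3: [0, 0, 0, -435/22, 15/22]
R5 ← R5 + (15)·R4: [0, 0, 0, 0, 0]
Echelon form has 4 nonzero rows, so rank(C) = 4.
Each nonzero row contributes one pivot column: 4 pivot columns.

4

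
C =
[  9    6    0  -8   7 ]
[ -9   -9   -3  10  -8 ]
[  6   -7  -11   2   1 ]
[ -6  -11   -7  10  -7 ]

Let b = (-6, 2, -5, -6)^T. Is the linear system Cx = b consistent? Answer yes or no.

Row reduce the augmented matrix [C | b].
R2 ← R2 + R1: [0, -3, -3, 2, -1, -4]
R3 ← R3 − (2/3)·R1: [0, -11, -11, 22/3, -11/3, -1]
R4 ← R4 + (2/3)·R1: [0, -7, -7, 14/3, -7/3, -10]
R3 ← R3 − (11/3)·R2: [0, 0, 0, 0, 0, 41/3]
R4 ← R4 − (7/3)·R2: [0, 0, 0, 0, 0, -2/3]
R4 ← R4 + (2/41)·R3: [0, 0, 0, 0, 0, 0]
The echelon form has 3 nonzero rows; the last pivot sits in the augmented column, so rank(C) = 2 but rank([C|b]) = 3.
Since the ranks differ, the system is inconsistent.

no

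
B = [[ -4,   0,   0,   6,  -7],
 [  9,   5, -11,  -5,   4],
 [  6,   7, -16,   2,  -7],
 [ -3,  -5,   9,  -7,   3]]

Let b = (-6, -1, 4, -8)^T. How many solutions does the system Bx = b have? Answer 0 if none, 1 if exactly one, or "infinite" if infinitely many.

0

Row reduce the augmented matrix [B | b].
R2 ← R2 + (9/4)·R1: [0, 5, -11, 17/2, -47/4, -29/2]
R3 ← R3 + (3/2)·R1: [0, 7, -16, 11, -35/2, -5]
R4 ← R4 − (3/4)·R1: [0, -5, 9, -23/2, 33/4, -7/2]
R3 ← R3 − (7/5)·R2: [0, 0, -3/5, -9/10, -21/20, 153/10]
R4 ← R4 + R2: [0, 0, -2, -3, -7/2, -18]
R4 ← R4 − (10/3)·R3: [0, 0, 0, 0, 0, -69]
The echelon form has 4 nonzero rows; the last pivot sits in the augmented column, so rank(B) = 3 but rank([B|b]) = 4.
Since the ranks differ, the system is inconsistent.
It has no solutions.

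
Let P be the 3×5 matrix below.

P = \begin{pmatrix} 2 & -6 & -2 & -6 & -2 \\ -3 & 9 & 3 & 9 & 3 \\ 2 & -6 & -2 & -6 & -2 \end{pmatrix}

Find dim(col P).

Row reduce to echelon form.
R2 ← R2 + (3/2)·R1: [0, 0, 0, 0, 0]
R3 ← R3 − R1: [0, 0, 0, 0, 0]
Echelon form has 1 nonzero row, so rank(P) = 1.
The column space has dimension equal to the rank: 1.

1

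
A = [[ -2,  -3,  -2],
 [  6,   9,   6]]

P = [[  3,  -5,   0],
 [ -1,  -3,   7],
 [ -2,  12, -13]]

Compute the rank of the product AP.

First compute AP:
[[  1,  -5,   5],
 [ -3,  15, -15]]
Now row reduce the product.
R2 ← R2 + (3)·R1: [0, 0, 0]
1 nonzero row, so rank(AP) = 1.

1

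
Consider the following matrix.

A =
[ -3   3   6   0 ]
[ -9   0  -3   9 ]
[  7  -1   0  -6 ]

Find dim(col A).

2

Row reduce to echelon form.
R2 ← R2 − (3)·R1: [0, -9, -21, 9]
R3 ← R3 + (7/3)·R1: [0, 6, 14, -6]
R3 ← R3 + (2/3)·R2: [0, 0, 0, 0]
Echelon form has 2 nonzero rows, so rank(A) = 2.
The column space has dimension equal to the rank: 2.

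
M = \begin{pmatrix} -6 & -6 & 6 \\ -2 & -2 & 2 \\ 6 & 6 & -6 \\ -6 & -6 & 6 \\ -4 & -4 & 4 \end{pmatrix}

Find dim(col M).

Row reduce to echelon form.
R2 ← R2 − (1/3)·R1: [0, 0, 0]
R3 ← R3 + R1: [0, 0, 0]
R4 ← R4 − R1: [0, 0, 0]
R5 ← R5 − (2/3)·R1: [0, 0, 0]
Echelon form has 1 nonzero row, so rank(M) = 1.
The column space has dimension equal to the rank: 1.

1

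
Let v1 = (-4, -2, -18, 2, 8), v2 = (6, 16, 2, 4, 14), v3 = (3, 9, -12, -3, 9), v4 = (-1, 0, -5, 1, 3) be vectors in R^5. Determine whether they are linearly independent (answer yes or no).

Form the matrix with these vectors as rows and row reduce.
R2 ← R2 + (3/2)·R1: [0, 13, -25, 7, 26]
R3 ← R3 + (3/4)·R1: [0, 15/2, -51/2, -3/2, 15]
R4 ← R4 − (1/4)·R1: [0, 1/2, -1/2, 1/2, 1]
R3 ← R3 − (15/26)·R2: [0, 0, -144/13, -72/13, 0]
R4 ← R4 − (1/26)·R2: [0, 0, 6/13, 3/13, 0]
R4 ← R4 + (1/24)·R3: [0, 0, 0, 0, 0]
3 nonzero rows, so the 4 vectors span a space of dimension 3.
Since 3 < 4, the vectors are linearly dependent.

no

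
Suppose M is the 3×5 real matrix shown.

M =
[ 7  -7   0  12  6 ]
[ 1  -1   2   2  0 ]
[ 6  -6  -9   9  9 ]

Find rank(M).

Row reduce to echelon form.
R2 ← R2 − (1/7)·R1: [0, 0, 2, 2/7, -6/7]
R3 ← R3 − (6/7)·R1: [0, 0, -9, -9/7, 27/7]
R3 ← R3 + (9/2)·R2: [0, 0, 0, 0, 0]
Echelon form has 2 nonzero rows, so rank(M) = 2.

2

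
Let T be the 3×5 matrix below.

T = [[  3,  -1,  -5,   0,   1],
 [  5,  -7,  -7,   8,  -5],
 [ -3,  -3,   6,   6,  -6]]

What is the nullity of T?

3

Row reduce to echelon form.
R2 ← R2 − (5/3)·R1: [0, -16/3, 4/3, 8, -20/3]
R3 ← R3 + R1: [0, -4, 1, 6, -5]
R3 ← R3 − (3/4)·R2: [0, 0, 0, 0, 0]
2 nonzero rows, so rank(T) = 2.
T has 5 columns; by rank–nullity, nullity = 5 − 2 = 3.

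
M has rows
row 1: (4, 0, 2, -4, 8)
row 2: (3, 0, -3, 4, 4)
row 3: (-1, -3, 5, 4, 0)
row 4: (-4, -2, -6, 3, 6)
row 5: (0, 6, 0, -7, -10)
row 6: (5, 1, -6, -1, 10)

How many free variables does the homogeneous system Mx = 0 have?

Row reduce to echelon form.
R2 ← R2 − (3/4)·R1: [0, 0, -9/2, 7, -2]
R3 ← R3 + (1/4)·R1: [0, -3, 11/2, 3, 2]
R4 ← R4 + R1: [0, -2, -4, -1, 14]
R6 ← R6 − (5/4)·R1: [0, 1, -17/2, 4, 0]
Swap R2 ↔ R3
R4 ← R4 − (2/3)·R2: [0, 0, -23/3, -3, 38/3]
R5 ← R5 + (2)·R2: [0, 0, 11, -1, -6]
R6 ← R6 + (1/3)·R2: [0, 0, -20/3, 5, 2/3]
R4 ← R4 − (46/27)·R3: [0, 0, 0, -403/27, 434/27]
R5 ← R5 + (22/9)·R3: [0, 0, 0, 145/9, -98/9]
R6 ← R6 − (40/27)·R3: [0, 0, 0, -145/27, 98/27]
R5 ← R5 + (435/403)·R4: [0, 0, 0, 0, 84/13]
R6 ← R6 − (145/403)·R4: [0, 0, 0, 0, -28/13]
R6 ← R6 + (1/3)·R5: [0, 0, 0, 0, 0]
5 nonzero rows, so rank(M) = 5.
M has 5 columns; by rank–nullity, nullity = 5 − 5 = 0.

0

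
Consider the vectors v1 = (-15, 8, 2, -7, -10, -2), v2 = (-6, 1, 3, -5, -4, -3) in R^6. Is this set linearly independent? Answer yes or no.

yes

Form the matrix with these vectors as rows and row reduce.
R2 ← R2 − (2/5)·R1: [0, -11/5, 11/5, -11/5, 0, -11/5]
2 nonzero rows, so the 2 vectors span a space of dimension 2.
Since 2 = 2, the vectors are linearly independent.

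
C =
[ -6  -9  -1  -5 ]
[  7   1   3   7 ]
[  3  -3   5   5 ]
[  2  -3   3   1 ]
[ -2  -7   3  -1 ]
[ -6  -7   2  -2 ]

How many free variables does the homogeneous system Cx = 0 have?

0

Row reduce to echelon form.
R2 ← R2 + (7/6)·R1: [0, -19/2, 11/6, 7/6]
R3 ← R3 + (1/2)·R1: [0, -15/2, 9/2, 5/2]
R4 ← R4 + (1/3)·R1: [0, -6, 8/3, -2/3]
R5 ← R5 − (1/3)·R1: [0, -4, 10/3, 2/3]
R6 ← R6 − R1: [0, 2, 3, 3]
R3 ← R3 − (15/19)·R2: [0, 0, 58/19, 30/19]
R4 ← R4 − (12/19)·R2: [0, 0, 86/57, -80/57]
R5 ← R5 − (8/19)·R2: [0, 0, 146/57, 10/57]
R6 ← R6 + (4/19)·R2: [0, 0, 193/57, 185/57]
R4 ← R4 − (43/87)·R3: [0, 0, 0, -190/87]
R5 ← R5 − (73/87)·R3: [0, 0, 0, -100/87]
R6 ← R6 − (193/174)·R3: [0, 0, 0, 130/87]
R5 ← R5 − (10/19)·R4: [0, 0, 0, 0]
R6 ← R6 + (13/19)·R4: [0, 0, 0, 0]
4 nonzero rows, so rank(C) = 4.
C has 4 columns; by rank–nullity, nullity = 4 − 4 = 0.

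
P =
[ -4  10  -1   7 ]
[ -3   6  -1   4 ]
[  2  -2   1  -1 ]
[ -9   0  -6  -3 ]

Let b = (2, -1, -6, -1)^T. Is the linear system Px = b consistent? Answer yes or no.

no

Row reduce the augmented matrix [P | b].
R2 ← R2 − (3/4)·R1: [0, -3/2, -1/4, -5/4, -5/2]
R3 ← R3 + (1/2)·R1: [0, 3, 1/2, 5/2, -5]
R4 ← R4 − (9/4)·R1: [0, -45/2, -15/4, -75/4, -11/2]
R3 ← R3 + (2)·R2: [0, 0, 0, 0, -10]
R4 ← R4 − (15)·R2: [0, 0, 0, 0, 32]
R4 ← R4 + (16/5)·R3: [0, 0, 0, 0, 0]
The echelon form has 3 nonzero rows; the last pivot sits in the augmented column, so rank(P) = 2 but rank([P|b]) = 3.
Since the ranks differ, the system is inconsistent.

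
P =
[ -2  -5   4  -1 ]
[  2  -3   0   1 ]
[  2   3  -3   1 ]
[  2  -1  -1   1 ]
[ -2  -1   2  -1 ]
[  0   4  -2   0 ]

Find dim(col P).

2

Row reduce to echelon form.
R2 ← R2 + R1: [0, -8, 4, 0]
R3 ← R3 + R1: [0, -2, 1, 0]
R4 ← R4 + R1: [0, -6, 3, 0]
R5 ← R5 − R1: [0, 4, -2, 0]
R3 ← R3 − (1/4)·R2: [0, 0, 0, 0]
R4 ← R4 − (3/4)·R2: [0, 0, 0, 0]
R5 ← R5 + (1/2)·R2: [0, 0, 0, 0]
R6 ← R6 + (1/2)·R2: [0, 0, 0, 0]
Echelon form has 2 nonzero rows, so rank(P) = 2.
The column space has dimension equal to the rank: 2.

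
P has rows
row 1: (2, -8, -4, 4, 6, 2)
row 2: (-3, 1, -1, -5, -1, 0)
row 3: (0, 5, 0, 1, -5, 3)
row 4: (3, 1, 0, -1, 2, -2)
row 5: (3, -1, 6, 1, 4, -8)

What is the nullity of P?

Row reduce to echelon form.
R2 ← R2 + (3/2)·R1: [0, -11, -7, 1, 8, 3]
R4 ← R4 − (3/2)·R1: [0, 13, 6, -7, -7, -5]
R5 ← R5 − (3/2)·R1: [0, 11, 12, -5, -5, -11]
R3 ← R3 + (5/11)·R2: [0, 0, -35/11, 16/11, -15/11, 48/11]
R4 ← R4 + (13/11)·R2: [0, 0, -25/11, -64/11, 27/11, -16/11]
R5 ← R5 + R2: [0, 0, 5, -4, 3, -8]
R4 ← R4 − (5/7)·R3: [0, 0, 0, -48/7, 24/7, -32/7]
R5 ← R5 + (11/7)·R3: [0, 0, 0, -12/7, 6/7, -8/7]
R5 ← R5 − (1/4)·R4: [0, 0, 0, 0, 0, 0]
4 nonzero rows, so rank(P) = 4.
P has 6 columns; by rank–nullity, nullity = 6 − 4 = 2.

2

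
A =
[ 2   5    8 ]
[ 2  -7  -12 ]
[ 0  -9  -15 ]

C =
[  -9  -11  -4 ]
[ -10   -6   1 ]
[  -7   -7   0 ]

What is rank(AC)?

2

First compute AC:
[[-124, -108,  -3],
 [136, 104, -15],
 [195, 159,  -9]]
Now row reduce the product.
R2 ← R2 + (34/31)·R1: [0, -448/31, -567/31]
R3 ← R3 + (195/124)·R1: [0, -336/31, -1701/124]
R3 ← R3 − (3/4)·R2: [0, 0, 0]
2 nonzero rows, so rank(AC) = 2.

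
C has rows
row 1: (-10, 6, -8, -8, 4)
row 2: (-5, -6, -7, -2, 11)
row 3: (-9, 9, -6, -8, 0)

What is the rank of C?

Row reduce to echelon form.
R2 ← R2 − (1/2)·R1: [0, -9, -3, 2, 9]
R3 ← R3 − (9/10)·R1: [0, 18/5, 6/5, -4/5, -18/5]
R3 ← R3 + (2/5)·R2: [0, 0, 0, 0, 0]
Echelon form has 2 nonzero rows, so rank(C) = 2.

2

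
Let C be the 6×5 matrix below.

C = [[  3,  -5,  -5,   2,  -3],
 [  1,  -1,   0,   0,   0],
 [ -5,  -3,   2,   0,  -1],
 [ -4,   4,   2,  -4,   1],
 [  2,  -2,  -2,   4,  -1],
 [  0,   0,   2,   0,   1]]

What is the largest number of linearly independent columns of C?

Row reduce to echelon form.
R2 ← R2 − (1/3)·R1: [0, 2/3, 5/3, -2/3, 1]
R3 ← R3 + (5/3)·R1: [0, -34/3, -19/3, 10/3, -6]
R4 ← R4 + (4/3)·R1: [0, -8/3, -14/3, -4/3, -3]
R5 ← R5 − (2/3)·R1: [0, 4/3, 4/3, 8/3, 1]
R3 ← R3 + (17)·R2: [0, 0, 22, -8, 11]
R4 ← R4 + (4)·R2: [0, 0, 2, -4, 1]
R5 ← R5 − (2)·R2: [0, 0, -2, 4, -1]
R4 ← R4 − (1/11)·R3: [0, 0, 0, -36/11, 0]
R5 ← R5 + (1/11)·R3: [0, 0, 0, 36/11, 0]
R6 ← R6 − (1/11)·R3: [0, 0, 0, 8/11, 0]
R5 ← R5 + R4: [0, 0, 0, 0, 0]
R6 ← R6 + (2/9)·R4: [0, 0, 0, 0, 0]
Echelon form has 4 nonzero rows, so rank(C) = 4.
The rank gives the maximum number of linearly independent columns: 4.

4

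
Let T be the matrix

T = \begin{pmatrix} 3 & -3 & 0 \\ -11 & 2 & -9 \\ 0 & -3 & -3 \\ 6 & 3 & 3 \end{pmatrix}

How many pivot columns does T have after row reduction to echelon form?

Row reduce to echelon form.
R2 ← R2 + (11/3)·R1: [0, -9, -9]
R4 ← R4 − (2)·R1: [0, 9, 3]
R3 ← R3 − (1/3)·R2: [0, 0, 0]
R4 ← R4 + R2: [0, 0, -6]
Swap R3 ↔ R4
Echelon form has 3 nonzero rows, so rank(T) = 3.
Each nonzero row contributes one pivot column: 3 pivot columns.

3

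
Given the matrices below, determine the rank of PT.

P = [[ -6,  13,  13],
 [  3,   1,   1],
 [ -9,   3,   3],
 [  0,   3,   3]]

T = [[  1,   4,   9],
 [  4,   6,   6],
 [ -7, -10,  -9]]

First compute PT:
[[-45, -76, -93],
 [  0,   8,  24],
 [-18, -48, -90],
 [ -9, -12,  -9]]
Now row reduce the product.
R3 ← R3 − (2/5)·R1: [0, -88/5, -264/5]
R4 ← R4 − (1/5)·R1: [0, 16/5, 48/5]
R3 ← R3 + (11/5)·R2: [0, 0, 0]
R4 ← R4 − (2/5)·R2: [0, 0, 0]
2 nonzero rows, so rank(PT) = 2.

2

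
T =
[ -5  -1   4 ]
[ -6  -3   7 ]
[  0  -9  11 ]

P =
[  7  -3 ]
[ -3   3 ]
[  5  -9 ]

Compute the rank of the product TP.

First compute TP:
[[-12, -24],
 [  2, -54],
 [ 82, -126]]
Now row reduce the product.
R2 ← R2 + (1/6)·R1: [0, -58]
R3 ← R3 + (41/6)·R1: [0, -290]
R3 ← R3 − (5)·R2: [0, 0]
2 nonzero rows, so rank(TP) = 2.

2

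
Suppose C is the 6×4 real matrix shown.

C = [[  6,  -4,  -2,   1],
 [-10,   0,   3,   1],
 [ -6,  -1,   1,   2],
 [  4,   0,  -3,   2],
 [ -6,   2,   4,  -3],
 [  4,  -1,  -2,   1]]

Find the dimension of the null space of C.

1

Row reduce to echelon form.
R2 ← R2 + (5/3)·R1: [0, -20/3, -1/3, 8/3]
R3 ← R3 + R1: [0, -5, -1, 3]
R4 ← R4 − (2/3)·R1: [0, 8/3, -5/3, 4/3]
R5 ← R5 + R1: [0, -2, 2, -2]
R6 ← R6 − (2/3)·R1: [0, 5/3, -2/3, 1/3]
R3 ← R3 − (3/4)·R2: [0, 0, -3/4, 1]
R4 ← R4 + (2/5)·R2: [0, 0, -9/5, 12/5]
R5 ← R5 − (3/10)·R2: [0, 0, 21/10, -14/5]
R6 ← R6 + (1/4)·R2: [0, 0, -3/4, 1]
R4 ← R4 − (12/5)·R3: [0, 0, 0, 0]
R5 ← R5 + (14/5)·R3: [0, 0, 0, 0]
R6 ← R6 − R3: [0, 0, 0, 0]
3 nonzero rows, so rank(C) = 3.
C has 4 columns; by rank–nullity, nullity = 4 − 3 = 1.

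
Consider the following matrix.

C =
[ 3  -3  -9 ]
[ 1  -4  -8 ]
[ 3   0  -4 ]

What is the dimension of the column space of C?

Row reduce to echelon form.
R2 ← R2 − (1/3)·R1: [0, -3, -5]
R3 ← R3 − R1: [0, 3, 5]
R3 ← R3 + R2: [0, 0, 0]
Echelon form has 2 nonzero rows, so rank(C) = 2.
The column space has dimension equal to the rank: 2.

2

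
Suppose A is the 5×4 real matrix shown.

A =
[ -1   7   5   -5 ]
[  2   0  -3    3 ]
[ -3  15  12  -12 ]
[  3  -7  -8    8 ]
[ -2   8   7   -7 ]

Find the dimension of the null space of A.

Row reduce to echelon form.
R2 ← R2 + (2)·R1: [0, 14, 7, -7]
R3 ← R3 − (3)·R1: [0, -6, -3, 3]
R4 ← R4 + (3)·R1: [0, 14, 7, -7]
R5 ← R5 − (2)·R1: [0, -6, -3, 3]
R3 ← R3 + (3/7)·R2: [0, 0, 0, 0]
R4 ← R4 − R2: [0, 0, 0, 0]
R5 ← R5 + (3/7)·R2: [0, 0, 0, 0]
2 nonzero rows, so rank(A) = 2.
A has 4 columns; by rank–nullity, nullity = 4 − 2 = 2.

2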